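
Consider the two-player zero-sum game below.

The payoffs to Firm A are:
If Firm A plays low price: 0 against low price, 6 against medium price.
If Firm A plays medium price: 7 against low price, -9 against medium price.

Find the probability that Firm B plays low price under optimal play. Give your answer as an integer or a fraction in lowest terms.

Row minima are 0 and -9, so Firm A's maximin is 0; column maxima are 7 and 6, so Firm B's minimax is 6. These differ, so the equilibrium is in mixed strategies.
Let Firm B play low price with probability q. Firm A is indifferent when 6(1−q) = 7q − 9(1−q), giving q = 15/22.

15/22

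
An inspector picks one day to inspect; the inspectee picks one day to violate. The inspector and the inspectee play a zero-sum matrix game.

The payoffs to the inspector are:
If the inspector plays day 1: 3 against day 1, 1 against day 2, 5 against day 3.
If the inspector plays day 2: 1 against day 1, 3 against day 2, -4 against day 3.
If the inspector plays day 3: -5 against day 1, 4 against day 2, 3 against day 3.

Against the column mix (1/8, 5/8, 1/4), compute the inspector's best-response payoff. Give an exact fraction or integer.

day 1: (3)·(1/8) + (1)·(5/8) + (5)·(1/4) = 9/4.
day 2: (1)·(1/8) + (3)·(5/8) + (-4)·(1/4) = 1.
day 3: (-5)·(1/8) + (4)·(5/8) + (3)·(1/4) = 21/8.
The best pure response is day 3 with expected payoff 21/8.

21/8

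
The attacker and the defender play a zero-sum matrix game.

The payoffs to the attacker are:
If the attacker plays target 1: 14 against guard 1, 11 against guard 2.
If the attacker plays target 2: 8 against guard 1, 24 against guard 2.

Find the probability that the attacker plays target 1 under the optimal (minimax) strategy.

Row minima are 11 and 8, so the attacker's maximin is 11; column maxima are 14 and 24, so the defender's minimax is 14. These differ, so the equilibrium is in mixed strategies.
Let the attacker play target 1 with probability p. The defender is indifferent when 14p + 8(1−p) = 11p + 24(1−p), giving p = 16/19.

16/19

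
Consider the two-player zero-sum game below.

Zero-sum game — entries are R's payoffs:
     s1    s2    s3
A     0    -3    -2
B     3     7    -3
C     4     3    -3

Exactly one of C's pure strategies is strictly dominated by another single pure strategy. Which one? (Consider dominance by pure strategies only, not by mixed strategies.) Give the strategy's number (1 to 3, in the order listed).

1

C prefers columns that give R less. Compare s1 with s3: -2 < 0, -3 < 3, -3 < 4.
So s3 strictly dominates s1 for C; s1 is strictly dominated.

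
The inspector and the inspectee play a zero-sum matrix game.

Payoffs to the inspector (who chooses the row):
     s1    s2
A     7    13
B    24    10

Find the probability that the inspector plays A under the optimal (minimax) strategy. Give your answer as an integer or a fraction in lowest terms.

7/10

Row minima are 7 and 10, so the inspector's maximin is 10; column maxima are 24 and 13, so the inspectee's minimax is 13. These differ, so the equilibrium is in mixed strategies.
Let the inspector play A with probability p. The inspectee is indifferent when 7p + 24(1−p) = 13p + 10(1−p), giving p = 7/10.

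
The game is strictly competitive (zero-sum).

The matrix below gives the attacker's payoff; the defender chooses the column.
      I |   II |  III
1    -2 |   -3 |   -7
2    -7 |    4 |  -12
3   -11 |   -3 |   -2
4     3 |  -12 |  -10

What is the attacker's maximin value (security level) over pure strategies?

The worst-case payoff for each row is 1: -7, 2: -12, 3: -11, 4: -12.
The best of these is -7.

-7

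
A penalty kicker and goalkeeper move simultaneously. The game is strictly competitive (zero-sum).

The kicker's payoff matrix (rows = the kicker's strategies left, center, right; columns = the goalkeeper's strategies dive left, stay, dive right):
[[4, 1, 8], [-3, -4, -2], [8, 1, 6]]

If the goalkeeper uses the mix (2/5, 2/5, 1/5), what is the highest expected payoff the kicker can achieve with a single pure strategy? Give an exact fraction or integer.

24/5

left: (4)·(2/5) + (1)·(2/5) + (8)·(1/5) = 18/5.
center: (-3)·(2/5) + (-4)·(2/5) + (-2)·(1/5) = -16/5.
right: (8)·(2/5) + (1)·(2/5) + (6)·(1/5) = 24/5.
The best pure response is right with expected payoff 24/5.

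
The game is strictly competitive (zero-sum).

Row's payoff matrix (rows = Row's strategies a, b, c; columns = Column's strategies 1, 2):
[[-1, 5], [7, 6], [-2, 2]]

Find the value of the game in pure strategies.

Row minima: -1, 6, -2 → Row's maximin is 6.
Column maxima: 7, 6 → Column's minimax is 6.
They coincide at (b, 2), so the value is 6.

6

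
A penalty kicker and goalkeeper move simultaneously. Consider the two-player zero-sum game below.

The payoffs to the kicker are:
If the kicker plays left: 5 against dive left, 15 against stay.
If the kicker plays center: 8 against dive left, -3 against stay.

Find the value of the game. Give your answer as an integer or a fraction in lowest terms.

45/7

Row minima are 5 and -3, so the kicker's maximin is 5; column maxima are 8 and 15, so the goalkeeper's minimax is 8. These differ, so the equilibrium is in mixed strategies.
Let the kicker play left with probability p. The goalkeeper is indifferent when 5p + 8(1−p) = 15p − 3(1−p), giving p = 11/21.
Let the goalkeeper play dive left with probability q. The kicker is indifferent when 5q + 15(1−q) = 8q − 3(1−q), giving q = 6/7.
The value is 5·(6/7) + (15)·(1/7) = 45/7.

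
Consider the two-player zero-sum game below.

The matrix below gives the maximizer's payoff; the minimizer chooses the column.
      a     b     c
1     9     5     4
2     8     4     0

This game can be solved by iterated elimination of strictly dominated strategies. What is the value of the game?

Row 2 is strictly dominated by row 1 (9>8, 5>4, 4>0); eliminate 2.
Column a is strictly dominated by b for the minimizer (5<9); eliminate a.
Column b is strictly dominated by c for the minimizer (4<5); eliminate b.
Only (1, c) remains, with payoff 4.

4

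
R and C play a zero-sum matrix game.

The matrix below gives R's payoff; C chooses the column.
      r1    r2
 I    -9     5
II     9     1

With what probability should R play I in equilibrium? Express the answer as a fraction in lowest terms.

4/11

Row minima are -9 and 1, so R's maximin is 1; column maxima are 9 and 5, so C's minimax is 5. These differ, so the equilibrium is in mixed strategies.
Let R play I with probability p. C is indifferent when −9p + 9(1−p) = 5p + (1−p), giving p = 4/11.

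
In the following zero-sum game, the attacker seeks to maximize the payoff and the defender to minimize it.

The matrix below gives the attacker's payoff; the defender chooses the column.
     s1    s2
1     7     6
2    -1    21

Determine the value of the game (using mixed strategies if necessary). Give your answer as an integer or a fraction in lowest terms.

153/23

Row minima are 6 and -1, so the attacker's maximin is 6; column maxima are 7 and 21, so the defender's minimax is 7. These differ, so the equilibrium is in mixed strategies.
Let the attacker play 1 with probability p. The defender is indifferent when 7p − (1−p) = 6p + 21(1−p), giving p = 22/23.
Let the defender play s1 with probability q. The attacker is indifferent when 7q + 6(1−q) = −q + 21(1−q), giving q = 15/23.
The value is 7·(15/23) + (6)·(8/23) = 153/23.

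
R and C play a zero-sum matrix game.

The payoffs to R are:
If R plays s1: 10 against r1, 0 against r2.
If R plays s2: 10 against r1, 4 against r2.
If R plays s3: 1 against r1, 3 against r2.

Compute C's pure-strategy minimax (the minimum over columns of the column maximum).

The worst case (largest entry) in each column is r1: 10, r2: 4.
The best (smallest) of these is 4.

4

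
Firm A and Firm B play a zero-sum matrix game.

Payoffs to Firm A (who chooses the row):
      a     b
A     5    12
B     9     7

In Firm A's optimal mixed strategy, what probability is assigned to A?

2/9

Row minima are 5 and 7, so Firm A's maximin is 7; column maxima are 9 and 12, so Firm B's minimax is 9. These differ, so the equilibrium is in mixed strategies.
Let Firm A play A with probability p. Firm B is indifferent when 5p + 9(1−p) = 12p + 7(1−p), giving p = 2/9.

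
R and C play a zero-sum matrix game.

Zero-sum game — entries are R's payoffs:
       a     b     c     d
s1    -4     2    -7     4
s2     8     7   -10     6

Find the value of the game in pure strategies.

Row minima: -7, -10 → R's maximin is -7.
Column maxima: 8, 7, -7, 6 → C's minimax is -7.
They coincide at (s1, c), so the value is -7.

-7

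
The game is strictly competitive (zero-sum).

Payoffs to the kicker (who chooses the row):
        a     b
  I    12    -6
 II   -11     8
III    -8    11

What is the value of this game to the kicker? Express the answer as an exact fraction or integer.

84/37

Row II is strictly dominated by row III, so the kicker never plays it.
The remaining 2×2 game on (I, III) × (a, b) has no saddle point. Let the kicker play I with probability p; indifference gives 12p − 8(1−p) = −6p + 11(1−p), so p = 19/37.
Similarly the goalkeeper's optimal q on a is 17/37, and the value is 12·(17/37) + (-6)·(20/37) = 84/37.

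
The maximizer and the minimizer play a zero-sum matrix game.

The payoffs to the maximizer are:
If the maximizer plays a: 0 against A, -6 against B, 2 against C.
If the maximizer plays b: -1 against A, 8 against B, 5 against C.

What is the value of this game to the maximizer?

Column C is strictly dominated by A for the minimizer (it gives the maximizer more in every row).
The remaining 2×2 game on (a, b) × (A, B) has no saddle point. Let the maximizer play a with probability p; indifference gives −(1−p) = −6p + 8(1−p), so p = 3/5.
Similarly the minimizer's optimal q on A is 14/15, and the value is 0·(14/15) + (-6)·(1/15) = -2/5.

-2/5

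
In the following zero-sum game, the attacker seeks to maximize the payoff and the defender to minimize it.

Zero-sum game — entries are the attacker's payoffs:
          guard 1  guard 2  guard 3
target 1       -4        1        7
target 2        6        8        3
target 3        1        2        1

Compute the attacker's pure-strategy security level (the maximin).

The worst-case payoff for each row is target 1: -4, target 2: 3, target 3: 1.
The best of these is 3.

3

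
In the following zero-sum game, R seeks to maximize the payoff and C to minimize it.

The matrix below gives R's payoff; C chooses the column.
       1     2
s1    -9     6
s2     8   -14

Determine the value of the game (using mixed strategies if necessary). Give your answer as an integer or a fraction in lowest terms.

-78/37

Row minima are -9 and -14, so R's maximin is -9; column maxima are 8 and 6, so C's minimax is 6. These differ, so the equilibrium is in mixed strategies.
Let R play s1 with probability p. C is indifferent when −9p + 8(1−p) = 6p − 14(1−p), giving p = 22/37.
Let C play 1 with probability q. R is indifferent when −9q + 6(1−q) = 8q − 14(1−q), giving q = 20/37.
The value is -9·(20/37) + (6)·(17/37) = -78/37.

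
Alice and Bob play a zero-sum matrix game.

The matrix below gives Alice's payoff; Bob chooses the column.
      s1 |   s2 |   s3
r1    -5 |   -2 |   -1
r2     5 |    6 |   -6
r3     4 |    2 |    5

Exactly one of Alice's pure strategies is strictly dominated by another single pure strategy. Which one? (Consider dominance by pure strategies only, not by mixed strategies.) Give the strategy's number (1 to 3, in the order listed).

1

Compare r1 with r3: 4 > -5, 2 > -2, 5 > -1.
So r3 strictly dominates r1 for Alice; r1 is strictly dominated.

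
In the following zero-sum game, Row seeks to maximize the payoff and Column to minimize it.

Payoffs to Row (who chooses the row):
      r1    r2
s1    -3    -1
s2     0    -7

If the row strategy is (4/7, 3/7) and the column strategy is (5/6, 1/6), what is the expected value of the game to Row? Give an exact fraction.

-85/42

Against (5/6, 1/6), each row's expected payoff is s1: -8/3; s2: -7/6.
Taking the (4/7, 3/7)-weighted average: (4/7)·(-8/3) + (3/7)·(-7/6) = -85/42.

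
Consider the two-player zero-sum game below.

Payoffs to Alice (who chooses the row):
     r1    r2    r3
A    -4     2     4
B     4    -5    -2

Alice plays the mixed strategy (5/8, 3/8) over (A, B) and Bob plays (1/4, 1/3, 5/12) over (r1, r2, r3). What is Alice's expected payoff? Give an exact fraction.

Against (1/4, 1/3, 5/12), each row's expected payoff is A: 4/3; B: -3/2.
Taking the (5/8, 3/8)-weighted average: (5/8)·(4/3) + (3/8)·(-3/2) = 13/48.

13/48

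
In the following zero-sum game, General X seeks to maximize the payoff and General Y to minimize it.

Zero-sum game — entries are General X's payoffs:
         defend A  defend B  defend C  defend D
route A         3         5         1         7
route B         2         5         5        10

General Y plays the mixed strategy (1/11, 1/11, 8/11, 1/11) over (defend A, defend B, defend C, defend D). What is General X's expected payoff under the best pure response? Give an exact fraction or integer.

route A: (3)·(1/11) + (5)·(1/11) + (1)·(8/11) + (7)·(1/11) = 23/11.
route B: (2)·(1/11) + (5)·(1/11) + (5)·(8/11) + (10)·(1/11) = 57/11.
The best pure response is route B with expected payoff 57/11.

57/11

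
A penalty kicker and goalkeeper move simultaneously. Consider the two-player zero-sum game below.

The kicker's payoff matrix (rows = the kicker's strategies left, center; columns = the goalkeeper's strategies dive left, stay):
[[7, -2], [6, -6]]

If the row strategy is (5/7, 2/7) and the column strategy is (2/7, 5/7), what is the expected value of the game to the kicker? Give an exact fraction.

Against (2/7, 5/7), each row's expected payoff is left: 4/7; center: -18/7.
Taking the (5/7, 2/7)-weighted average: (5/7)·(4/7) + (2/7)·(-18/7) = -16/49.

-16/49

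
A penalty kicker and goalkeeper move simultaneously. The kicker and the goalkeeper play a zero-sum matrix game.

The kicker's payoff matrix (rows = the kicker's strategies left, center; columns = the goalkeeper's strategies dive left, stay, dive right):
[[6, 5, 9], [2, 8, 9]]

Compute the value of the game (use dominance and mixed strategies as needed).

38/7

Column dive right is strictly dominated by stay for the goalkeeper (it gives the kicker more in every row).
The remaining 2×2 game on (left, center) × (dive left, stay) has no saddle point. Let the kicker play left with probability p; indifference gives 6p + 2(1−p) = 5p + 8(1−p), so p = 6/7.
Similarly the goalkeeper's optimal q on dive left is 3/7, and the value is 6·(3/7) + (5)·(4/7) = 38/7.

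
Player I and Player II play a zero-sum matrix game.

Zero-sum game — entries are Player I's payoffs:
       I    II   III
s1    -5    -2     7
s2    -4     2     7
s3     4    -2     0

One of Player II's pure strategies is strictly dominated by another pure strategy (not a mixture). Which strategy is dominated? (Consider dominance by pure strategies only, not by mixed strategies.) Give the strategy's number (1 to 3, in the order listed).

Player II prefers columns that give Player I less. Compare III with II: -2 < 7, 2 < 7, -2 < 0.
So II strictly dominates III for Player II; III is strictly dominated.

3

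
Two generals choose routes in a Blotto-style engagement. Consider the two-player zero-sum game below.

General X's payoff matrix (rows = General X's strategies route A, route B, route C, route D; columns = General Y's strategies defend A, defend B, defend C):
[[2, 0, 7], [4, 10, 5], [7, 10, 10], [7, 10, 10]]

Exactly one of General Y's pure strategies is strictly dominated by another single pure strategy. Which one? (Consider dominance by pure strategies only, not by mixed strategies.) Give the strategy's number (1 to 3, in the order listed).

3

General Y prefers columns that give General X less. Compare defend C with defend A: 2 < 7, 4 < 5, 7 < 10, 7 < 10.
So defend A strictly dominates defend C for General Y; defend C is strictly dominated.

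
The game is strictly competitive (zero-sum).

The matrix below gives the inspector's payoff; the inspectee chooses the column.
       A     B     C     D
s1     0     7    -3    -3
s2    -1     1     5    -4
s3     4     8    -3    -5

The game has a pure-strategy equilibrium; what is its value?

-3

Row minima: -3, -4, -5 → the inspector's maximin is -3.
Column maxima: 4, 8, 5, -3 → the inspectee's minimax is -3.
They coincide at (s1, D), so the value is -3.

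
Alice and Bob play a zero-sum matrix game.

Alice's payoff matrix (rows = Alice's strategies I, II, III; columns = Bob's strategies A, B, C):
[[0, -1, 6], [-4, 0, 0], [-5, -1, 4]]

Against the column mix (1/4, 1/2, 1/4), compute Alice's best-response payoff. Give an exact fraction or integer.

1

I: (0)·(1/4) + (-1)·(1/2) + (6)·(1/4) = 1.
II: (-4)·(1/4) + (0)·(1/2) + (0)·(1/4) = -1.
III: (-5)·(1/4) + (-1)·(1/2) + (4)·(1/4) = -3/4.
The best pure response is I with expected payoff 1.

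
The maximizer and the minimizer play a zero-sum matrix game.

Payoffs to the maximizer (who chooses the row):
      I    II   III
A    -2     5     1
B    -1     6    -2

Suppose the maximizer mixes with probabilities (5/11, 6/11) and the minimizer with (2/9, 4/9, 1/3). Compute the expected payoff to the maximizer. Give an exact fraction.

191/99

Against (2/9, 4/9, 1/3), each row's expected payoff is A: 19/9; B: 16/9.
Taking the (5/11, 6/11)-weighted average: (5/11)·(19/9) + (6/11)·(16/9) = 191/99.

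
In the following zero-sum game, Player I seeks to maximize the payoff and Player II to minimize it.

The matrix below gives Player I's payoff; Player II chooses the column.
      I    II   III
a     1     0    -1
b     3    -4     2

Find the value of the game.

-4/7

Column I is strictly dominated by III for Player II (it gives Player I more in every row).
The remaining 2×2 game on (a, b) × (II, III) has no saddle point. Let Player I play a with probability p; indifference gives −4(1−p) = −p + 2(1−p), so p = 6/7.
Similarly Player II's optimal q on II is 3/7, and the value is 0·(3/7) + (-1)·(4/7) = -4/7.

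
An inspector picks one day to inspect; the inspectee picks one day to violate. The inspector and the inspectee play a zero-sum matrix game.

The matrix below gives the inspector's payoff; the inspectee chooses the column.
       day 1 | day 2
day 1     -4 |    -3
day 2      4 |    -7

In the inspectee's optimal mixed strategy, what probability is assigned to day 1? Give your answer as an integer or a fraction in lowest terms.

1/3

Row minima are -4 and -7, so the inspector's maximin is -4; column maxima are 4 and -3, so the inspectee's minimax is -3. These differ, so the equilibrium is in mixed strategies.
Let the inspectee play day 1 with probability q. The inspector is indifferent when −4q − 3(1−q) = 4q − 7(1−q), giving q = 1/3.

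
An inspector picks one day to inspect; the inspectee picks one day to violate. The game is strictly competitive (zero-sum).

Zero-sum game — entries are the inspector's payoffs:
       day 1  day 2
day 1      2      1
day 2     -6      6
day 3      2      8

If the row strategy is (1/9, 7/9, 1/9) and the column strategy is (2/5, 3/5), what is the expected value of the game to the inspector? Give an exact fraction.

77/45

Against (2/5, 3/5), each row's expected payoff is day 1: 7/5; day 2: 6/5; day 3: 28/5.
Taking the (1/9, 7/9, 1/9)-weighted average: (1/9)·(7/5) + (7/9)·(6/5) + (1/9)·(28/5) = 77/45.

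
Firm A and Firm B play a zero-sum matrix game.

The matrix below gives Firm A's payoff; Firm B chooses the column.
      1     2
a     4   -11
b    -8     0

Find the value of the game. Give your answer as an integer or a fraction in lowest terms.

-88/23

Row minima are -11 and -8, so Firm A's maximin is -8; column maxima are 4 and 0, so Firm B's minimax is 0. These differ, so the equilibrium is in mixed strategies.
Let Firm A play a with probability p. Firm B is indifferent when 4p − 8(1−p) = −11p, giving p = 8/23.
Let Firm B play 1 with probability q. Firm A is indifferent when 4q − 11(1−q) = −8q, giving q = 11/23.
The value is 4·(11/23) + (-11)·(12/23) = -88/23.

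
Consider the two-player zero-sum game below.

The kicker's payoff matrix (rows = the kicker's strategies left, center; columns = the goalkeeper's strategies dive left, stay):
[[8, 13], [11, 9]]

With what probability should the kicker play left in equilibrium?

Row minima are 8 and 9, so the kicker's maximin is 9; column maxima are 11 and 13, so the goalkeeper's minimax is 11. These differ, so the equilibrium is in mixed strategies.
Let the kicker play left with probability p. The goalkeeper is indifferent when 8p + 11(1−p) = 13p + 9(1−p), giving p = 2/7.

2/7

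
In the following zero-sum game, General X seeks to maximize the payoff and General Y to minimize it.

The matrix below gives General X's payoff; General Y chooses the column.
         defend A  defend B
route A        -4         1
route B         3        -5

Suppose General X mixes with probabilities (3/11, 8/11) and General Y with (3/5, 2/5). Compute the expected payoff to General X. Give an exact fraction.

Against (3/5, 2/5), each row's expected payoff is route A: -2; route B: -1/5.
Taking the (3/11, 8/11)-weighted average: (3/11)·(-2) + (8/11)·(-1/5) = -38/55.

-38/55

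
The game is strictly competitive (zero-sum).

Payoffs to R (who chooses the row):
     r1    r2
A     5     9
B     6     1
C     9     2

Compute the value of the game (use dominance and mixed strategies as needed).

Row B is strictly dominated by row C, so R never plays it.
The remaining 2×2 game on (A, C) × (r1, r2) has no saddle point. Let R play A with probability p; indifference gives 5p + 9(1−p) = 9p + 2(1−p), so p = 7/11.
Similarly C's optimal q on r1 is 7/11, and the value is 5·(7/11) + (9)·(4/11) = 71/11.

71/11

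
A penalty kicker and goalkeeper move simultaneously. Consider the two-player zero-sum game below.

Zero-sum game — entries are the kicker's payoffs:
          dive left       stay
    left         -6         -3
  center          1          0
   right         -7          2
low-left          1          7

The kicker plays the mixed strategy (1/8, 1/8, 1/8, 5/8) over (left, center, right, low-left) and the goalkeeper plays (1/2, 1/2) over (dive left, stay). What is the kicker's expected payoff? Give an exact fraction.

Against (1/2, 1/2), each row's expected payoff is left: -9/2; center: 1/2; right: -5/2; low-left: 4.
Taking the (1/8, 1/8, 1/8, 5/8)-weighted average: (1/8)·(-9/2) + (1/8)·(1/2) + (1/8)·(-5/2) + (5/8)·(4) = 27/16.

27/16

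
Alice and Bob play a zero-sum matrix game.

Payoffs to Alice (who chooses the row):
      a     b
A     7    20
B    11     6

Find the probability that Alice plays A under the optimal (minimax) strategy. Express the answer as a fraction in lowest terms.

Row minima are 7 and 6, so Alice's maximin is 7; column maxima are 11 and 20, so Bob's minimax is 11. These differ, so the equilibrium is in mixed strategies.
Let Alice play A with probability p. Bob is indifferent when 7p + 11(1−p) = 20p + 6(1−p), giving p = 5/18.

5/18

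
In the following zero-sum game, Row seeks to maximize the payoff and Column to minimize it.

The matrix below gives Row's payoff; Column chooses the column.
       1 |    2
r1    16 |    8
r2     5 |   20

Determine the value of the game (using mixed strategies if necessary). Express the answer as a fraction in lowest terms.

280/23

Row minima are 8 and 5, so Row's maximin is 8; column maxima are 16 and 20, so Column's minimax is 16. These differ, so the equilibrium is in mixed strategies.
Let Row play r1 with probability p. Column is indifferent when 16p + 5(1−p) = 8p + 20(1−p), giving p = 15/23.
Let Column play 1 with probability q. Row is indifferent when 16q + 8(1−q) = 5q + 20(1−q), giving q = 12/23.
The value is 16·(12/23) + (8)·(11/23) = 280/23.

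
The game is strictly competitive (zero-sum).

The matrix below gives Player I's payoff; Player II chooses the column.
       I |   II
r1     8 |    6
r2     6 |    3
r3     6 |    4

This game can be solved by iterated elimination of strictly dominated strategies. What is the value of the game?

6

Row r3 is strictly dominated by row r1 (8>6, 6>4); eliminate r3.
Row r2 is strictly dominated by row r1 (8>6, 6>3); eliminate r2.
Column I is strictly dominated by II for Player II (6<8); eliminate I.
Only (r1, II) remains, with payoff 6.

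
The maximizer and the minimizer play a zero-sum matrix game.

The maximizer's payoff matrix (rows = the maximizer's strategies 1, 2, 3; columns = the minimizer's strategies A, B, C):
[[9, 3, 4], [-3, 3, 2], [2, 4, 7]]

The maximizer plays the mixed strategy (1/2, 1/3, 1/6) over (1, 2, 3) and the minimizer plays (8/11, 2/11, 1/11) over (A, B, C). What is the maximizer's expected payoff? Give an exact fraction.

Against (8/11, 2/11, 1/11), each row's expected payoff is 1: 82/11; 2: -16/11; 3: 31/11.
Taking the (1/2, 1/3, 1/6)-weighted average: (1/2)·(82/11) + (1/3)·(-16/11) + (1/6)·(31/11) = 245/66.

245/66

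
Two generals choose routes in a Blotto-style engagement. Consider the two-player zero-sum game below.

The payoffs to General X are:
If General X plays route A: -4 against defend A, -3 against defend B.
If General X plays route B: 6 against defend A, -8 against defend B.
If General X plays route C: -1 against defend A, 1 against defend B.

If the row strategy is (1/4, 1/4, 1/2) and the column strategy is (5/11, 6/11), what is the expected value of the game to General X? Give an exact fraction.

Against (5/11, 6/11), each row's expected payoff is route A: -38/11; route B: -18/11; route C: 1/11.
Taking the (1/4, 1/4, 1/2)-weighted average: (1/4)·(-38/11) + (1/4)·(-18/11) + (1/2)·(1/11) = -27/22.

-27/22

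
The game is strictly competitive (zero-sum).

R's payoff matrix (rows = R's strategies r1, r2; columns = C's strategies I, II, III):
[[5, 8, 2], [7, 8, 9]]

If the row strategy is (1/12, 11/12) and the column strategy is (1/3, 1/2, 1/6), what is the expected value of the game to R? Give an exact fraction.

553/72

Against (1/3, 1/2, 1/6), each row's expected payoff is r1: 6; r2: 47/6.
Taking the (1/12, 11/12)-weighted average: (1/12)·(6) + (11/12)·(47/6) = 553/72.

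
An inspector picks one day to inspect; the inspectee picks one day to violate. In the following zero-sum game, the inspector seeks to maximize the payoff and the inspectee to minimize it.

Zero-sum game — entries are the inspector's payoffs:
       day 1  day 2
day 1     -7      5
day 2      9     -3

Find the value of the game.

1

Row minima are -7 and -3, so the inspector's maximin is -3; column maxima are 9 and 5, so the inspectee's minimax is 5. These differ, so the equilibrium is in mixed strategies.
Let the inspector play day 1 with probability p. The inspectee is indifferent when −7p + 9(1−p) = 5p − 3(1−p), giving p = 1/2.
Let the inspectee play day 1 with probability q. The inspector is indifferent when −7q + 5(1−q) = 9q − 3(1−q), giving q = 1/3.
The value is -7·(1/3) + (5)·(2/3) = 1.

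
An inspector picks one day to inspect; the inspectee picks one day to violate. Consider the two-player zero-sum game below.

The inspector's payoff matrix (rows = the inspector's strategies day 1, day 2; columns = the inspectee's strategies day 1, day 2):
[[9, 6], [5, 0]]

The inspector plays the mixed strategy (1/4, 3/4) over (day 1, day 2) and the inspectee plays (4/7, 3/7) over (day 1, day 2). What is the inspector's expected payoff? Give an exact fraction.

57/14

Against (4/7, 3/7), each row's expected payoff is day 1: 54/7; day 2: 20/7.
Taking the (1/4, 3/4)-weighted average: (1/4)·(54/7) + (3/4)·(20/7) = 57/14.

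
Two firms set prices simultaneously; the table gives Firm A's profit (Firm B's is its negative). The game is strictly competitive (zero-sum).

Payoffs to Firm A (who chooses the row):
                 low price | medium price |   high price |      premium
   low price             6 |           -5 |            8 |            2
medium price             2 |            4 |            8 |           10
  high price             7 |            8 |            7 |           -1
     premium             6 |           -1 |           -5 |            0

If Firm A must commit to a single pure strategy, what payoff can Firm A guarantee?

2

The worst-case payoff for each row is low price: -5, medium price: 2, high price: -1, premium: -5.
The best of these is 2.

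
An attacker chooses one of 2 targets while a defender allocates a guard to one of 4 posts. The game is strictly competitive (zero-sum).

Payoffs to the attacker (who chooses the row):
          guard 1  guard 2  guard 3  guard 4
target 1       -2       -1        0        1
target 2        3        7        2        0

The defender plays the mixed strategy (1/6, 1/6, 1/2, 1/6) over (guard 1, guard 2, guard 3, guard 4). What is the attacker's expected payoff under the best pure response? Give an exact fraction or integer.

8/3

target 1: (-2)·(1/6) + (-1)·(1/6) + (0)·(1/2) + (1)·(1/6) = -1/3.
target 2: (3)·(1/6) + (7)·(1/6) + (2)·(1/2) + (0)·(1/6) = 8/3.
The best pure response is target 2 with expected payoff 8/3.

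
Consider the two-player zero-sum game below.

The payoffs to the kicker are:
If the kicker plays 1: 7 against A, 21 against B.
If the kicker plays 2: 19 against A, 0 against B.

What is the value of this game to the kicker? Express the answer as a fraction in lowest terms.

Row minima are 7 and 0, so the kicker's maximin is 7; column maxima are 19 and 21, so the goalkeeper's minimax is 19. These differ, so the equilibrium is in mixed strategies.
Let the kicker play 1 with probability p. The goalkeeper is indifferent when 7p + 19(1−p) = 21p, giving p = 19/33.
Let the goalkeeper play A with probability q. The kicker is indifferent when 7q + 21(1−q) = 19q, giving q = 7/11.
The value is 7·(7/11) + (21)·(4/11) = 133/11.

133/11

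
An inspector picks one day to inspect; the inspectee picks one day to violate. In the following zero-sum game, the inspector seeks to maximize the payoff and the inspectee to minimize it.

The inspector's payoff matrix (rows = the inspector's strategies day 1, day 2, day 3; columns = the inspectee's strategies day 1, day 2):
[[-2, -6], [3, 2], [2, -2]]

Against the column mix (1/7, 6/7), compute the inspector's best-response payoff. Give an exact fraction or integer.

day 1: (-2)·(1/7) + (-6)·(6/7) = -38/7.
day 2: (3)·(1/7) + (2)·(6/7) = 15/7.
day 3: (2)·(1/7) + (-2)·(6/7) = -10/7.
The best pure response is day 2 with expected payoff 15/7.

15/7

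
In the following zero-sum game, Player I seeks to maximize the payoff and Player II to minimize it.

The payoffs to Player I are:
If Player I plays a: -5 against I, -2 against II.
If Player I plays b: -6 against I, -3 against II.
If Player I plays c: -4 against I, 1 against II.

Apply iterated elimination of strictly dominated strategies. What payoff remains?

Row a is strictly dominated by row c (-4>-5, 1>-2); eliminate a.
Row b is strictly dominated by row c (-4>-6, 1>-3); eliminate b.
Column II is strictly dominated by I for Player II (-4<1); eliminate II.
Only (c, I) remains, with payoff -4.

-4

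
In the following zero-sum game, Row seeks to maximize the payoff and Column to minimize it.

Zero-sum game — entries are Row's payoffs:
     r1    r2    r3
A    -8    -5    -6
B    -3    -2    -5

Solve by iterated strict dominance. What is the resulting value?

-5

Column r2 is strictly dominated by r1 for Column (-8<-5, -3<-2); eliminate r2.
Row A is strictly dominated by row B (-3>-8, -5>-6); eliminate A.
Column r1 is strictly dominated by r3 for Column (-5<-3); eliminate r1.
Only (B, r3) remains, with payoff -5.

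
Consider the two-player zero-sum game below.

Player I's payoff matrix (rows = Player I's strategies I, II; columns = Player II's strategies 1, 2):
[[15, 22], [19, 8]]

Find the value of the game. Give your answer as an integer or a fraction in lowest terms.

149/9

Row minima are 15 and 8, so Player I's maximin is 15; column maxima are 19 and 22, so Player II's minimax is 19. These differ, so the equilibrium is in mixed strategies.
Let Player I play I with probability p. Player II is indifferent when 15p + 19(1−p) = 22p + 8(1−p), giving p = 11/18.
Let Player II play 1 with probability q. Player I is indifferent when 15q + 22(1−q) = 19q + 8(1−q), giving q = 7/9.
The value is 15·(7/9) + (22)·(2/9) = 149/9.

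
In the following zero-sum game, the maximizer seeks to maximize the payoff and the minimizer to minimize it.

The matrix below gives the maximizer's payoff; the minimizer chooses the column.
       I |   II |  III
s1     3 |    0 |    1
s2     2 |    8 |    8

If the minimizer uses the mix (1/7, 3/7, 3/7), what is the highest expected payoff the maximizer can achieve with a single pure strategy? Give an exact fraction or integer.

50/7

s1: (3)·(1/7) + (0)·(3/7) + (1)·(3/7) = 6/7.
s2: (2)·(1/7) + (8)·(3/7) + (8)·(3/7) = 50/7.
The best pure response is s2 with expected payoff 50/7.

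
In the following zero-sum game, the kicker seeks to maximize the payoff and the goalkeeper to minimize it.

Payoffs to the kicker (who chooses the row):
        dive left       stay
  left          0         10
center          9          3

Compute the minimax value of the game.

45/8

Row minima are 0 and 3, so the kicker's maximin is 3; column maxima are 9 and 10, so the goalkeeper's minimax is 9. These differ, so the equilibrium is in mixed strategies.
Let the kicker play left with probability p. The goalkeeper is indifferent when 9(1−p) = 10p + 3(1−p), giving p = 3/8.
Let the goalkeeper play dive left with probability q. The kicker is indifferent when 10(1−q) = 9q + 3(1−q), giving q = 7/16.
The value is 0·(7/16) + (10)·(9/16) = 45/8.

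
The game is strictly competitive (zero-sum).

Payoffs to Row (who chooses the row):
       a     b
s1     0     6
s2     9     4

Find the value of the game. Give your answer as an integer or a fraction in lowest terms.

Row minima are 0 and 4, so Row's maximin is 4; column maxima are 9 and 6, so Column's minimax is 6. These differ, so the equilibrium is in mixed strategies.
Let Row play s1 with probability p. Column is indifferent when 9(1−p) = 6p + 4(1−p), giving p = 5/11.
Let Column play a with probability q. Row is indifferent when 6(1−q) = 9q + 4(1−q), giving q = 2/11.
The value is 0·(2/11) + (6)·(9/11) = 54/11.

54/11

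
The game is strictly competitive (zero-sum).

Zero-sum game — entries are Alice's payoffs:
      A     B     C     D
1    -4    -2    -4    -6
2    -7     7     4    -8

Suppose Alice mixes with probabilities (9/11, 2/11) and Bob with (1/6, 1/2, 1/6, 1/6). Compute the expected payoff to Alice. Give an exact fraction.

Against (1/6, 1/2, 1/6, 1/6), each row's expected payoff is 1: -10/3; 2: 5/3.
Taking the (9/11, 2/11)-weighted average: (9/11)·(-10/3) + (2/11)·(5/3) = -80/33.

-80/33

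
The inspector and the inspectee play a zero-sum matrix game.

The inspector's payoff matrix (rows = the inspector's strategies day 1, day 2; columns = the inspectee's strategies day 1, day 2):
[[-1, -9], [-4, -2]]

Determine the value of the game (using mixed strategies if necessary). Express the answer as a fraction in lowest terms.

-17/5

Row minima are -9 and -4, so the inspector's maximin is -4; column maxima are -1 and -2, so the inspectee's minimax is -2. These differ, so the equilibrium is in mixed strategies.
Let the inspector play day 1 with probability p. The inspectee is indifferent when −p − 4(1−p) = −9p − 2(1−p), giving p = 1/5.
Let the inspectee play day 1 with probability q. The inspector is indifferent when −q − 9(1−q) = −4q − 2(1−q), giving q = 7/10.
The value is -1·(7/10) + (-9)·(3/10) = -17/5.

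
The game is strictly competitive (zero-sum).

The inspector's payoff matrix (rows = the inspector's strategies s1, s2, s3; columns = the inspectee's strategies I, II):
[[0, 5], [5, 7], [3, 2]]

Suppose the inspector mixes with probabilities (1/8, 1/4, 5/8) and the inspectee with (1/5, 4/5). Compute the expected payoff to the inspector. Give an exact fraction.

141/40

Against (1/5, 4/5), each row's expected payoff is s1: 4; s2: 33/5; s3: 11/5.
Taking the (1/8, 1/4, 5/8)-weighted average: (1/8)·(4) + (1/4)·(33/5) + (5/8)·(11/5) = 141/40.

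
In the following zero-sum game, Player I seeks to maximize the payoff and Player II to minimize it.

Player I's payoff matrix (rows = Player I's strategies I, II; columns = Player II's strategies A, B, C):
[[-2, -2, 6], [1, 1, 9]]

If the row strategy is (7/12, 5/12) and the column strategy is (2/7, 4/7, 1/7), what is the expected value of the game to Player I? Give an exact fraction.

11/28

Against (2/7, 4/7, 1/7), each row's expected payoff is I: -6/7; II: 15/7.
Taking the (7/12, 5/12)-weighted average: (7/12)·(-6/7) + (5/12)·(15/7) = 11/28.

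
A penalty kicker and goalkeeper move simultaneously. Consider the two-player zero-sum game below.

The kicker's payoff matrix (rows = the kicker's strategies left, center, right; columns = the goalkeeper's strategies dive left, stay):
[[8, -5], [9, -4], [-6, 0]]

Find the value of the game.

-24/19

Row left is strictly dominated by row center, so the kicker never plays it.
The remaining 2×2 game on (center, right) × (dive left, stay) has no saddle point. Let the kicker play center with probability p; indifference gives 9p − 6(1−p) = −4p, so p = 6/19.
Similarly the goalkeeper's optimal q on dive left is 4/19, and the value is 9·(4/19) + (-4)·(15/19) = -24/19.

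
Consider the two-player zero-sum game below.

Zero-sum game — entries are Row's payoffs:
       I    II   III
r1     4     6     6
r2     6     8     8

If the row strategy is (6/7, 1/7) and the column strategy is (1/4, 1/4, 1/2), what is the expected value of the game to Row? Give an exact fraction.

81/14

Against (1/4, 1/4, 1/2), each row's expected payoff is r1: 11/2; r2: 15/2.
Taking the (6/7, 1/7)-weighted average: (6/7)·(11/2) + (1/7)·(15/2) = 81/14.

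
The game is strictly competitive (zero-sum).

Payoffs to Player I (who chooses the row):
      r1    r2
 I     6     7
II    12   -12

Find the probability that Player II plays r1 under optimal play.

19/25

Row minima are 6 and -12, so Player I's maximin is 6; column maxima are 12 and 7, so Player II's minimax is 7. These differ, so the equilibrium is in mixed strategies.
Let Player II play r1 with probability q. Player I is indifferent when 6q + 7(1−q) = 12q − 12(1−q), giving q = 19/25.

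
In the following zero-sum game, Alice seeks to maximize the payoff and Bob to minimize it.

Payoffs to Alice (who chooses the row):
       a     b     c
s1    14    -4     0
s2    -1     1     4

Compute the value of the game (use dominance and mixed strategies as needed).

Column c is strictly dominated by b for Bob (it gives Alice more in every row).
The remaining 2×2 game on (s1, s2) × (a, b) has no saddle point. Let Alice play s1 with probability p; indifference gives 14p − (1−p) = −4p + (1−p), so p = 1/10.
Similarly Bob's optimal q on a is 1/4, and the value is 14·(1/4) + (-4)·(3/4) = 1/2.

1/2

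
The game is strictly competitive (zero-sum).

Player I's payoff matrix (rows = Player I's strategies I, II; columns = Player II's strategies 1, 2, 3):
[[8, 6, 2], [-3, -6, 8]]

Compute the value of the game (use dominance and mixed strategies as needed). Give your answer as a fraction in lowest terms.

10/3

Column 1 is strictly dominated by 2 for Player II (it gives Player I more in every row).
The remaining 2×2 game on (I, II) × (2, 3) has no saddle point. Let Player I play I with probability p; indifference gives 6p − 6(1−p) = 2p + 8(1−p), so p = 7/9.
Similarly Player II's optimal q on 2 is 1/3, and the value is 6·(1/3) + (2)·(2/3) = 10/3.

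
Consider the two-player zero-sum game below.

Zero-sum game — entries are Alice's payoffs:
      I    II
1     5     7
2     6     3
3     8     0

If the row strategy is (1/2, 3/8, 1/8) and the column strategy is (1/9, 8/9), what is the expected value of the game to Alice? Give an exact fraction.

Against (1/9, 8/9), each row's expected payoff is 1: 61/9; 2: 10/3; 3: 8/9.
Taking the (1/2, 3/8, 1/8)-weighted average: (1/2)·(61/9) + (3/8)·(10/3) + (1/8)·(8/9) = 19/4.

19/4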